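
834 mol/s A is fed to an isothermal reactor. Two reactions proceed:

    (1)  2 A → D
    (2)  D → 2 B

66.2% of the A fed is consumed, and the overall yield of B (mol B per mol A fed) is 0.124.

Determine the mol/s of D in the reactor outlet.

224 mol/s

Conversion of A: A consumed = 2ξ₁ = 0.662 × 834 → ξ₁ = 276.1 mol/s.
Yield of B: 2ξ₂ / 834 = 0.124 → ξ₂ = 51.71 mol/s.
Outlet amounts (n = n₀ + Σ ν·ξ):
  A: 834 − 2(276.1) = 281.9
  D: 0 + 1(276.1) − 1(51.71) = 224.3
  B: 0 + 2(51.71) = 103.4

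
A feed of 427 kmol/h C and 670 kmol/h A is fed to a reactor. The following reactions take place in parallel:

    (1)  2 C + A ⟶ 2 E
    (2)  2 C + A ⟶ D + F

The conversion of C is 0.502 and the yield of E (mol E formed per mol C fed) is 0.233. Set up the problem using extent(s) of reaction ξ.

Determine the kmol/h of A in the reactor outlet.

563 kmol/h

Yield of E: 2ξ₁ / 427 = 0.233 → ξ₁ = 49.75 kmol/h.
Conversion of C: 2ξ₁ + 2ξ₂ = 0.502 × 427 = 214.4 → ξ₂ = 57.43 kmol/h.
Outlet amounts (n = n₀ + Σ ν·ξ):
  C: 427 − 2(49.75) − 2(57.43) = 212.6
  A: 670 − 1(49.75) − 1(57.43) = 562.8
  E: 0 + 2(49.75) = 99.49
  D: 0 + 1(57.43) = 57.43
  F: 0 + 1(57.43) = 57.43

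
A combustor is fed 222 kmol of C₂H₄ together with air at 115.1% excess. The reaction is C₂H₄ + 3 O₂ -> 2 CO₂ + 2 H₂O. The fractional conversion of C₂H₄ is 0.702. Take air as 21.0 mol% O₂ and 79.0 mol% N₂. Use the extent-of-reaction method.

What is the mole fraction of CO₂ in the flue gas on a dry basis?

Stoichiometric O₂ = 3 × 222 = 666 kmol; O₂ fed = 666 × 2.151 = 1433 kmol.
N₂ fed = 1433 × 79/21 = 5389 kmol.
Fuel reacted = 0.702 × 222 → ξ = 155.8 kmol.
Outlet (n = n₀ + ν ξ):
  C₂H₄: 222 − 1(155.8) = 66.16
  O₂: 1433 − 3(155.8) = 965
  N₂: 5389 (inert)
  CO₂: 0 + 2(155.8) = 311.7
  H₂O: 0 + 2(155.8) = 311.7
Dry total = 6732 kmol; y_CO₂ (dry) = 311.7 / 6732 = 0.0463.

0.0463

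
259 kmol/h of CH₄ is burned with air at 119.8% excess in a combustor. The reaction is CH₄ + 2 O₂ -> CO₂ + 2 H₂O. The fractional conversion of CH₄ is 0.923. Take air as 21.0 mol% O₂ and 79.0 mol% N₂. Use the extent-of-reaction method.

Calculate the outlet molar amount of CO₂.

Stoichiometric O₂ = 2 × 259 = 518 kmol/h; O₂ fed = 518 × 2.198 = 1139 kmol/h.
N₂ fed = 1139 × 79/21 = 4283 kmol/h.
Fuel reacted = 0.923 × 259 → ξ = 239.1 kmol/h.
Outlet (n = n₀ + ν ξ):
  CH₄: 259 − 1(239.1) = 19.94
  O₂: 1139 − 2(239.1) = 660.5
  N₂: 4283 (inert)
  CO₂: 0 + 1(239.1) = 239.1
  H₂O: 0 + 2(239.1) = 478.1

239 kmol/h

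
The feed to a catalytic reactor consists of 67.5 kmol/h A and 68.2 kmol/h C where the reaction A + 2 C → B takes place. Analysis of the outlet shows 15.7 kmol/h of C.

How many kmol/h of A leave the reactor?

For C: n = n₀ − 2ξ → 15.7 = 68.2 − 2ξ, giving ξ = 26.25 kmol/h.
Outlet amounts (n = n₀ + ν ξ):
  A: 67.5 − 1(26.25) = 41.25
  C: 68.2 − 2(26.25) = 15.7
  B: 0 + 1(26.25) = 26.25

41.2 kmol/h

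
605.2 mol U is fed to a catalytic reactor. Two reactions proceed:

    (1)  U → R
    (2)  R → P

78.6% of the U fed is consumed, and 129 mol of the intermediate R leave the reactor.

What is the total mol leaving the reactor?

605 mol

Conversion of U: U consumed = 1ξ₁ = 0.786 × 605.2 → ξ₁ = 475.7 mol.
R balance: n_R = 0 + 1ξ₁ − 1ξ₂ = 129 → ξ₂ = (1·475.7 − 129)/1 = 346.7 mol.
Outlet amounts (n = n₀ + Σ ν·ξ):
  U: 605.2 − 1(475.7) = 129.5
  R: 0 + 1(475.7) − 1(346.7) = 129
  P: 0 + 1(346.7) = 346.7
Total out = 129.5 + 129 + 346.7 = 605.2 mol.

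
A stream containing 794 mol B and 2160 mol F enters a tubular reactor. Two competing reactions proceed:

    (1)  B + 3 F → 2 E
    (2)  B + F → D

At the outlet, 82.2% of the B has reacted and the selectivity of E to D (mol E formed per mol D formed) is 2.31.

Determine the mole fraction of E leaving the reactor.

Conversion of B: B consumed = 0.822 × 794 = 652.7 mol = 1ξ₁ + 1ξ₂.
Selectivity: 2ξ₁ / (1ξ₂) = 2.31 → ξ₁ = 1.155 ξ₂.
Substitute: (1·1.155 + 1) ξ₂ = 652.7 → ξ₂ = 302.9 mol, ξ₁ = 349.8 mol.
Outlet amounts (n = n₀ + Σ ν·ξ):
  B: 794 − 1(349.8) − 1(302.9) = 141.3
  F: 2160 − 3(349.8) − 1(302.9) = 807.7
  E: 0 + 2(349.8) = 699.6
  D: 0 + 1(302.9) = 302.9
Total out = 1952 mol; y_E = 699.6 / 1952 = 0.3585.

0.358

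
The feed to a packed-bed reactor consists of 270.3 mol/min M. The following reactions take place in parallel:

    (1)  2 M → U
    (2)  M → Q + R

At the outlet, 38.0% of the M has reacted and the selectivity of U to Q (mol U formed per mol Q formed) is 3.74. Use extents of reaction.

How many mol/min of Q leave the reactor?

Conversion of M: M consumed = 0.38 × 270.3 = 102.7 mol/min = 2ξ₁ + 1ξ₂.
Selectivity: 1ξ₁ / (1ξ₂) = 3.74 → ξ₁ = 3.74 ξ₂.
Substitute: (2·3.74 + 1) ξ₂ = 102.7 → ξ₂ = 12.11 mol/min, ξ₁ = 45.3 mol/min.
Outlet amounts (n = n₀ + Σ ν·ξ):
  M: 270.3 − 2(45.3) − 1(12.11) = 167.6
  U: 0 + 1(45.3) = 45.3
  Q: 0 + 1(12.11) = 12.11
  R: 0 + 1(12.11) = 12.11

12.1 mol/min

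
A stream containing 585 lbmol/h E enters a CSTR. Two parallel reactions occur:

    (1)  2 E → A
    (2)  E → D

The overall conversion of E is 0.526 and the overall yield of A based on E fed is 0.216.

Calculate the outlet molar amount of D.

55 lbmol/h

Yield of A: 1ξ₁ / 585 = 0.216 → ξ₁ = 126.4 lbmol/h.
Conversion of E: 2ξ₁ + 1ξ₂ = 0.526 × 585 = 307.7 → ξ₂ = 54.99 lbmol/h.
Outlet amounts (n = n₀ + Σ ν·ξ):
  E: 585 − 2(126.4) − 1(54.99) = 277.3
  A: 0 + 1(126.4) = 126.4
  D: 0 + 1(54.99) = 54.99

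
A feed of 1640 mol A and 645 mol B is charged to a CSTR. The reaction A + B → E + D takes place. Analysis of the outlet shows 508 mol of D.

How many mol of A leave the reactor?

1130 mol

For D: n = n₀ + 1ξ → 508 = 0 + 1ξ, giving ξ = 508 mol.
Outlet amounts (n = n₀ + ν ξ):
  A: 1640 − 1(508) = 1132
  B: 645 − 1(508) = 137
  E: 0 + 1(508) = 508
  D: 0 + 1(508) = 508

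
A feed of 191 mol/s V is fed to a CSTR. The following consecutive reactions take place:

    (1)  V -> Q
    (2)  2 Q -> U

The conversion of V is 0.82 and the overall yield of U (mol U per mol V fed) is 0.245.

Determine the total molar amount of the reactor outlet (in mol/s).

Conversion of V: V consumed = 1ξ₁ = 0.82 × 191 → ξ₁ = 156.6 mol/s.
Yield of U: 1ξ₂ / 191 = 0.245 → ξ₂ = 46.8 mol/s.
Outlet amounts (n = n₀ + Σ ν·ξ):
  V: 191 − 1(156.6) = 34.38
  Q: 0 + 1(156.6) − 2(46.8) = 63.03
  U: 0 + 1(46.8) = 46.8
Total out = 34.38 + 63.03 + 46.8 = 144.2 mol/s.

144 mol/s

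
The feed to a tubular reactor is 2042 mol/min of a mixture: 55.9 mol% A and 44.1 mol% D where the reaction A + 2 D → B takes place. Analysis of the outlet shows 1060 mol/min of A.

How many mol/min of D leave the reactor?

For A: n = n₀ − 1ξ → 1060 = 1141 − 1ξ, giving ξ = 81.48 mol/min.
Outlet amounts (n = n₀ + ν ξ):
  A: 1141 − 1(81.48) = 1060
  D: 900.5 − 2(81.48) = 737.6
  B: 0 + 1(81.48) = 81.48

738 mol/min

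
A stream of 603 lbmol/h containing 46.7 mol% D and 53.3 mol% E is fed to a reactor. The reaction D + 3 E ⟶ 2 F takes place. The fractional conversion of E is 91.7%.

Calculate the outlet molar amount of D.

183 lbmol/h

E reacted = 0.917 × 321.4 = 294.7 lbmol/h; ν_E = −3, so ξ = 294.7/3 = 98.24 lbmol/h.
Outlet amounts (n = n₀ + ν ξ):
  D: 281.6 − 1(98.24) = 183.4
  E: 321.4 − 3(98.24) = 26.68
  F: 0 + 2(98.24) = 196.5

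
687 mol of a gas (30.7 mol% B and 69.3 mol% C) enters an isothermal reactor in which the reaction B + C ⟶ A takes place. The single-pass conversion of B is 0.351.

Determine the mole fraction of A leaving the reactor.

B reacted = 0.351 × 210.9 = 74.03 mol; ν_B = −1, so ξ = 74.03/1 = 74.03 mol.
Outlet amounts (n = n₀ + ν ξ):
  B: 210.9 − 1(74.03) = 136.9
  C: 476.1 − 1(74.03) = 402.1
  A: 0 + 1(74.03) = 74.03
Total out = 613 mol; y_A = 74.03 / 613 = 0.1208.

0.121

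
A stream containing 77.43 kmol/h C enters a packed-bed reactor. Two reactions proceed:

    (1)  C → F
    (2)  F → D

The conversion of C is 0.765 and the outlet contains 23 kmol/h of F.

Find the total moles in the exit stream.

77.4 kmol/h

Conversion of C: C consumed = 1ξ₁ = 0.765 × 77.43 → ξ₁ = 59.23 kmol/h.
F balance: n_F = 0 + 1ξ₁ − 1ξ₂ = 23 → ξ₂ = (1·59.23 − 23)/1 = 36.23 kmol/h.
Outlet amounts (n = n₀ + Σ ν·ξ):
  C: 77.43 − 1(59.23) = 18.2
  F: 0 + 1(59.23) − 1(36.23) = 23
  D: 0 + 1(36.23) = 36.23
Total out = 18.2 + 23 + 36.23 = 77.43 kmol/h.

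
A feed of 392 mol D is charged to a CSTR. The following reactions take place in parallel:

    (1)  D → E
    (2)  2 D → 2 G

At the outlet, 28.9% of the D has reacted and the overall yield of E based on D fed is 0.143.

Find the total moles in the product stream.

Yield of E: 1ξ₁ / 392 = 0.143 → ξ₁ = 56.06 mol.
Conversion of D: 1ξ₁ + 2ξ₂ = 0.289 × 392 = 113.3 → ξ₂ = 28.62 mol.
Outlet amounts (n = n₀ + Σ ν·ξ):
  D: 392 − 1(56.06) − 2(28.62) = 278.7
  E: 0 + 1(56.06) = 56.06
  G: 0 + 2(28.62) = 57.23
Total out = 278.7 + 56.06 + 57.23 = 392 mol.

392 mol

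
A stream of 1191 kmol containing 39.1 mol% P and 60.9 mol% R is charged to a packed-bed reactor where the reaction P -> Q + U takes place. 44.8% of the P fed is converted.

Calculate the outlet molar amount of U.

P reacted = 0.448 × 465.7 = 208.6 kmol; ν_P = −1, so ξ = 208.6/1 = 208.6 kmol.
Outlet amounts (n = n₀ + ν ξ):
  P: 465.7 − 1(208.6) = 257.1
  Q: 0 + 1(208.6) = 208.6
  U: 0 + 1(208.6) = 208.6
  R: 725.3 (inert)

209 kmol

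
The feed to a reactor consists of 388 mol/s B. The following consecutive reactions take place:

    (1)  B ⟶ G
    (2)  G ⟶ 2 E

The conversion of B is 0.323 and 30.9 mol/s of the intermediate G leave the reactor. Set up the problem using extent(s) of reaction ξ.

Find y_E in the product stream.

0.391

Conversion of B: B consumed = 1ξ₁ = 0.323 × 388 → ξ₁ = 125.3 mol/s.
G balance: n_G = 0 + 1ξ₁ − 1ξ₂ = 30.9 → ξ₂ = (1·125.3 − 30.9)/1 = 94.42 mol/s.
Outlet amounts (n = n₀ + Σ ν·ξ):
  B: 388 − 1(125.3) = 262.7
  G: 0 + 1(125.3) − 1(94.42) = 30.9
  E: 0 + 2(94.42) = 188.8
Total out = 482.4 mol/s; y_E = 188.8 / 482.4 = 0.3915.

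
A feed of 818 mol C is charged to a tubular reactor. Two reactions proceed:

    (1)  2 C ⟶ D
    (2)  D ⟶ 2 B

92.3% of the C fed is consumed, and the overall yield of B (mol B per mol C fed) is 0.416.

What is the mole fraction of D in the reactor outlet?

0.34

Conversion of C: C consumed = 2ξ₁ = 0.923 × 818 → ξ₁ = 377.5 mol.
Yield of B: 2ξ₂ / 818 = 0.416 → ξ₂ = 170.1 mol.
Outlet amounts (n = n₀ + Σ ν·ξ):
  C: 818 − 2(377.5) = 62.99
  D: 0 + 1(377.5) − 1(170.1) = 207.4
  B: 0 + 2(170.1) = 340.3
Total out = 610.6 mol; y_D = 207.4 / 610.6 = 0.3396.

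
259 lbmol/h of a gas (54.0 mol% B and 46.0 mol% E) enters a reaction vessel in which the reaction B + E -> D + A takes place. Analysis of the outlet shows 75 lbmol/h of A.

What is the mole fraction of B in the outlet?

For A: n = n₀ + 1ξ → 75 = 0 + 1ξ, giving ξ = 75 lbmol/h.
Outlet amounts (n = n₀ + ν ξ):
  B: 139.9 − 1(75) = 64.86
  E: 119.1 − 1(75) = 44.14
  D: 0 + 1(75) = 75
  A: 0 + 1(75) = 75
Total out = 259 lbmol/h; y_B = 64.86 / 259 = 0.2504.

0.25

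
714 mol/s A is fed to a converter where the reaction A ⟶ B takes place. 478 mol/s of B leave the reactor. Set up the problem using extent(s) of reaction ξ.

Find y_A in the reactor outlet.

0.331

For B: n = n₀ + 1ξ → 478 = 0 + 1ξ, giving ξ = 478 mol/s.
Outlet amounts (n = n₀ + ν ξ):
  A: 714 − 1(478) = 236
  B: 0 + 1(478) = 478
Total out = 714 mol/s; y_A = 236 / 714 = 0.3305.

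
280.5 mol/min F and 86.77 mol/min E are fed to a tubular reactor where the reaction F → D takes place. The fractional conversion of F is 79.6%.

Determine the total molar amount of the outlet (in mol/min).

367 mol/min

F reacted = 0.796 × 280.5 = 223.3 mol/min; ν_F = −1, so ξ = 223.3/1 = 223.3 mol/min.
Outlet amounts (n = n₀ + ν ξ):
  F: 280.5 − 1(223.3) = 57.22
  D: 0 + 1(223.3) = 223.3
  E: 86.77 (inert)
Total out = 57.22 + 223.3 + 86.77 = 367.3 mol/min.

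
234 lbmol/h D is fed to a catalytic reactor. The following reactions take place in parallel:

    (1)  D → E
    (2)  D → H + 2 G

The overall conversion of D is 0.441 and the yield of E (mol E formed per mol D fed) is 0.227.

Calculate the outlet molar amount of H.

50.1 lbmol/h

Yield of E: 1ξ₁ / 234 = 0.227 → ξ₁ = 53.12 lbmol/h.
Conversion of D: 1ξ₁ + 1ξ₂ = 0.441 × 234 = 103.2 → ξ₂ = 50.08 lbmol/h.
Outlet amounts (n = n₀ + Σ ν·ξ):
  D: 234 − 1(53.12) − 1(50.08) = 130.8
  E: 0 + 1(53.12) = 53.12
  H: 0 + 1(50.08) = 50.08
  G: 0 + 2(50.08) = 100.2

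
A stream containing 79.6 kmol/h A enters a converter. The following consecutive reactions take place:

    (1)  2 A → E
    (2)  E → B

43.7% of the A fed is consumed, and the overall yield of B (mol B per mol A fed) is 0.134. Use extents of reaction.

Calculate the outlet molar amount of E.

6.73 kmol/h

Conversion of A: A consumed = 2ξ₁ = 0.437 × 79.6 → ξ₁ = 17.39 kmol/h.
Yield of B: 1ξ₂ / 79.6 = 0.134 → ξ₂ = 10.67 kmol/h.
Outlet amounts (n = n₀ + Σ ν·ξ):
  A: 79.6 − 2(17.39) = 44.81
  E: 0 + 1(17.39) − 1(10.67) = 6.726
  B: 0 + 1(10.67) = 10.67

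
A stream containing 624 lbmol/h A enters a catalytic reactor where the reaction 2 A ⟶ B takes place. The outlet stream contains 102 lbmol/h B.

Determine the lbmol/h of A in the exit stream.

420 lbmol/h

For B: n = n₀ + 1ξ → 102 = 0 + 1ξ, giving ξ = 102 lbmol/h.
Outlet amounts (n = n₀ + ν ξ):
  A: 624 − 2(102) = 420
  B: 0 + 1(102) = 102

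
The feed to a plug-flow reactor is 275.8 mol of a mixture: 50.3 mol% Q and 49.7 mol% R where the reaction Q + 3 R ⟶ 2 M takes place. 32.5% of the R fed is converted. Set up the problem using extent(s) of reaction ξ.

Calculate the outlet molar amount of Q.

124 mol

R reacted = 0.325 × 137.1 = 44.55 mol; ν_R = −3, so ξ = 44.55/3 = 14.85 mol.
Outlet amounts (n = n₀ + ν ξ):
  Q: 138.7 − 1(14.85) = 123.9
  R: 137.1 − 3(14.85) = 92.52
  M: 0 + 2(14.85) = 29.7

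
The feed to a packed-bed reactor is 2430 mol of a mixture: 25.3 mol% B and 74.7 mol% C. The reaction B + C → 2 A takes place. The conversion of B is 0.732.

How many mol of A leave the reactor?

900 mol

B reacted = 0.732 × 614.8 = 450 mol; ν_B = −1, so ξ = 450/1 = 450 mol.
Outlet amounts (n = n₀ + ν ξ):
  B: 614.8 − 1(450) = 164.8
  C: 1815 − 1(450) = 1365
  A: 0 + 2(450) = 900.1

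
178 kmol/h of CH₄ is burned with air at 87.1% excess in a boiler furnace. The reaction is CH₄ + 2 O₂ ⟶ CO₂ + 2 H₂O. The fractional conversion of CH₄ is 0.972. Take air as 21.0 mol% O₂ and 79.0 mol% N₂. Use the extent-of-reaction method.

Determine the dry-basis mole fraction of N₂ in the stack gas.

Stoichiometric O₂ = 2 × 178 = 356 kmol/h; O₂ fed = 356 × 1.871 = 666.1 kmol/h.
N₂ fed = 666.1 × 79/21 = 2506 kmol/h.
Fuel reacted = 0.972 × 178 → ξ = 173 kmol/h.
Outlet (n = n₀ + ν ξ):
  CH₄: 178 − 1(173) = 4.984
  O₂: 666.1 − 2(173) = 320
  N₂: 2506 (inert)
  CO₂: 0 + 1(173) = 173
  H₂O: 0 + 2(173) = 346
Dry total = 3004 kmol/h; y_N₂ (dry) = 2506 / 3004 = 0.8342.

0.834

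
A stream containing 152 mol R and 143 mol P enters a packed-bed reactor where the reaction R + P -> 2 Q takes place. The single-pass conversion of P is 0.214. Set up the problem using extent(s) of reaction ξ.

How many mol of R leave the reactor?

121 mol

P reacted = 0.214 × 143 = 30.6 mol; ν_P = −1, so ξ = 30.6/1 = 30.6 mol.
Outlet amounts (n = n₀ + ν ξ):
  R: 152 − 1(30.6) = 121.4
  P: 143 − 1(30.6) = 112.4
  Q: 0 + 2(30.6) = 61.2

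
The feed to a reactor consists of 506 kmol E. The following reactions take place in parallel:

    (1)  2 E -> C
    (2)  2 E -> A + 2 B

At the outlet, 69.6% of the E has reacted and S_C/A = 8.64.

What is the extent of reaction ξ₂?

Conversion of E: E consumed = 0.696 × 506 = 352.2 kmol = 2ξ₁ + 2ξ₂.
Selectivity: 1ξ₁ / (1ξ₂) = 8.64 → ξ₁ = 8.64 ξ₂.
Substitute: (2·8.64 + 2) ξ₂ = 352.2 → ξ₂ = 18.27 kmol, ξ₁ = 157.8 kmol.
Outlet amounts (n = n₀ + Σ ν·ξ):
  E: 506 − 2(157.8) − 2(18.27) = 153.8
  C: 0 + 1(157.8) = 157.8
  A: 0 + 1(18.27) = 18.27
  B: 0 + 2(18.27) = 36.53

ξ₂ = 18.3 kmol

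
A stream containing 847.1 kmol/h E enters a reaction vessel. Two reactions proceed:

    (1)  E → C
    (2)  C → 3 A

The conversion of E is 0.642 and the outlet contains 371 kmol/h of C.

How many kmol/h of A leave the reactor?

Conversion of E: E consumed = 1ξ₁ = 0.642 × 847.1 → ξ₁ = 543.8 kmol/h.
C balance: n_C = 0 + 1ξ₁ − 1ξ₂ = 371 → ξ₂ = (1·543.8 − 371)/1 = 172.8 kmol/h.
Outlet amounts (n = n₀ + Σ ν·ξ):
  E: 847.1 − 1(543.8) = 303.3
  C: 0 + 1(543.8) − 1(172.8) = 371
  A: 0 + 3(172.8) = 518.5

519 kmol/h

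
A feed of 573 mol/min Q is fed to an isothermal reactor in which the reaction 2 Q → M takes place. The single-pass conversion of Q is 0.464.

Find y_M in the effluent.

Q reacted = 0.464 × 573 = 265.9 mol/min; ν_Q = −2, so ξ = 265.9/2 = 132.9 mol/min.
Outlet amounts (n = n₀ + ν ξ):
  Q: 573 − 2(132.9) = 307.1
  M: 0 + 1(132.9) = 132.9
Total out = 440.1 mol/min; y_M = 132.9 / 440.1 = 0.3021.

0.302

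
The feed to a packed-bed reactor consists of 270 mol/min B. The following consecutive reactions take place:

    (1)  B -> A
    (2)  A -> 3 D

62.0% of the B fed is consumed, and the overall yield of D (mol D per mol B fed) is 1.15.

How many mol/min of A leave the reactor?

Conversion of B: B consumed = 1ξ₁ = 0.62 × 270 → ξ₁ = 167.4 mol/min.
Yield of D: 3ξ₂ / 270 = 1.15 → ξ₂ = 103.5 mol/min.
Outlet amounts (n = n₀ + Σ ν·ξ):
  B: 270 − 1(167.4) = 102.6
  A: 0 + 1(167.4) − 1(103.5) = 63.9
  D: 0 + 3(103.5) = 310.5

63.9 mol/min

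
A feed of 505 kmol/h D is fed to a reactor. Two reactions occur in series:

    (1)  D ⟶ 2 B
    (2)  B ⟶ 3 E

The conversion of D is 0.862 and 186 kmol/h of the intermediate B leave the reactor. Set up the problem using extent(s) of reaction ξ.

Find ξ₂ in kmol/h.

ξ₂ = 685 kmol/h

Conversion of D: D consumed = 1ξ₁ = 0.862 × 505 → ξ₁ = 435.3 kmol/h.
B balance: n_B = 0 + 2ξ₁ − 1ξ₂ = 186 → ξ₂ = (2·435.3 − 186)/1 = 684.6 kmol/h.
Outlet amounts (n = n₀ + Σ ν·ξ):
  D: 505 − 1(435.3) = 69.69
  B: 0 + 2(435.3) − 1(684.6) = 186
  E: 0 + 3(684.6) = 2054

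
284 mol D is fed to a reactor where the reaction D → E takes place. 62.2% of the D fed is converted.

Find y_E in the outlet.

D reacted = 0.622 × 284 = 176.6 mol; ν_D = −1, so ξ = 176.6/1 = 176.6 mol.
Outlet amounts (n = n₀ + ν ξ):
  D: 284 − 1(176.6) = 107.4
  E: 0 + 1(176.6) = 176.6
Total out = 284 mol; y_E = 176.6 / 284 = 0.622.

0.622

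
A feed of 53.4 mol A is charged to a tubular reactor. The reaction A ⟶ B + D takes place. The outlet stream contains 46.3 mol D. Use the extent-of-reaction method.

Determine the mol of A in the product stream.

7.1 mol

For D: n = n₀ + 1ξ → 46.3 = 0 + 1ξ, giving ξ = 46.3 mol.
Outlet amounts (n = n₀ + ν ξ):
  A: 53.4 − 1(46.3) = 7.1
  B: 0 + 1(46.3) = 46.3
  D: 0 + 1(46.3) = 46.3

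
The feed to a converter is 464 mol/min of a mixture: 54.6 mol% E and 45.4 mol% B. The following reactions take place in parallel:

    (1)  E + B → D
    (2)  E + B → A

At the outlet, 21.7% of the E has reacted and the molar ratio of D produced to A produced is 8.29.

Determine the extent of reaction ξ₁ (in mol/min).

ξ₁ = 49.1 mol/min

Conversion of E: E consumed = 0.217 × 253.3 = 54.98 mol/min = 1ξ₁ + 1ξ₂.
Selectivity: 1ξ₁ / (1ξ₂) = 8.29 → ξ₁ = 8.29 ξ₂.
Substitute: (1·8.29 + 1) ξ₂ = 54.98 → ξ₂ = 5.918 mol/min, ξ₁ = 49.06 mol/min.
Outlet amounts (n = n₀ + Σ ν·ξ):
  E: 253.3 − 1(49.06) − 1(5.918) = 198.4
  B: 210.7 − 1(49.06) − 1(5.918) = 155.7
  D: 0 + 1(49.06) = 49.06
  A: 0 + 1(5.918) = 5.918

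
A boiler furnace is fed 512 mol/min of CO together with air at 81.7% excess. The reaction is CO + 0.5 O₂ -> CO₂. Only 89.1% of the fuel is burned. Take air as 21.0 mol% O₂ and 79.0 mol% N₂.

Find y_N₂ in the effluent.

0.7

Stoichiometric O₂ = 0.5 × 512 = 256 mol/min; O₂ fed = 256 × 1.817 = 465.2 mol/min.
N₂ fed = 465.2 × 79/21 = 1750 mol/min.
Fuel reacted = 0.891 × 512 → ξ = 456.2 mol/min.
Outlet (n = n₀ + ν ξ):
  CO: 512 − 1(456.2) = 55.81
  O₂: 465.2 − 0.5(456.2) = 237.1
  N₂: 1750 (inert)
  CO₂: 0 + 1(456.2) = 456.2
Total out = 2499 mol/min; y_N₂ = 1750 / 2499 = 0.7002.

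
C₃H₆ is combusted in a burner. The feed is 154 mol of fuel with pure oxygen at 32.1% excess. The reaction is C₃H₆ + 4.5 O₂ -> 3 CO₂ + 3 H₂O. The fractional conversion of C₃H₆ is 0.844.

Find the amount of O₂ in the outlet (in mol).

Stoichiometric O₂ = 4.5 × 154 = 693 mol; O₂ fed = 693 × 1.321 = 915.5 mol.
Fuel reacted = 0.844 × 154 → ξ = 130 mol.
Outlet (n = n₀ + ν ξ):
  C₃H₆: 154 − 1(130) = 24.02
  O₂: 915.5 − 4.5(130) = 330.6
  CO₂: 0 + 3(130) = 389.9
  H₂O: 0 + 3(130) = 389.9

331 mol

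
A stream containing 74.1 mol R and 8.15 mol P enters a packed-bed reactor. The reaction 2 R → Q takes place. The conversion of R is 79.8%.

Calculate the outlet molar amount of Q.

29.6 mol

R reacted = 0.798 × 74.1 = 59.13 mol; ν_R = −2, so ξ = 59.13/2 = 29.57 mol.
Outlet amounts (n = n₀ + ν ξ):
  R: 74.1 − 2(29.57) = 14.97
  Q: 0 + 1(29.57) = 29.57
  P: 8.15 (inert)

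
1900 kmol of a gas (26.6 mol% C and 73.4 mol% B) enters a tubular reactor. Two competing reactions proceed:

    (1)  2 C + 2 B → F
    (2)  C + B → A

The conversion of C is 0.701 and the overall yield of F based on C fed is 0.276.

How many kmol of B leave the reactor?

Yield of F: 1ξ₁ / 505.4 = 0.276 → ξ₁ = 139.5 kmol.
Conversion of C: 2ξ₁ + 1ξ₂ = 0.701 × 505.4 = 354.3 → ξ₂ = 75.3 kmol.
Outlet amounts (n = n₀ + Σ ν·ξ):
  C: 505.4 − 2(139.5) − 1(75.3) = 151.1
  B: 1395 − 2(139.5) − 1(75.3) = 1040
  F: 0 + 1(139.5) = 139.5
  A: 0 + 1(75.3) = 75.3

1040 kmol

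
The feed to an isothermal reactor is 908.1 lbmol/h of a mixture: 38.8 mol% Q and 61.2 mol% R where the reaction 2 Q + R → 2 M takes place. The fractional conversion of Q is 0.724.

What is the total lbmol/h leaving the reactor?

Q reacted = 0.724 × 352.3 = 255.1 lbmol/h; ν_Q = −2, so ξ = 255.1/2 = 127.5 lbmol/h.
Outlet amounts (n = n₀ + ν ξ):
  Q: 352.3 − 2(127.5) = 97.25
  R: 555.8 − 1(127.5) = 428.2
  M: 0 + 2(127.5) = 255.1
Total out = 97.25 + 428.2 + 255.1 = 780.6 lbmol/h.

781 lbmol/h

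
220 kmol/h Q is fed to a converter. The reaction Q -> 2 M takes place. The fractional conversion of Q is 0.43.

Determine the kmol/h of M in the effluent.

Q reacted = 0.43 × 220 = 94.6 kmol/h; ν_Q = −1, so ξ = 94.6/1 = 94.6 kmol/h.
Outlet amounts (n = n₀ + ν ξ):
  Q: 220 − 1(94.6) = 125.4
  M: 0 + 2(94.6) = 189.2

189 kmol/h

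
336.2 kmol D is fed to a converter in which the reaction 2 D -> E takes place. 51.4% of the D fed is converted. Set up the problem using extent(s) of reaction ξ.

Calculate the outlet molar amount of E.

86.4 kmol

D reacted = 0.514 × 336.2 = 172.8 kmol; ν_D = −2, so ξ = 172.8/2 = 86.4 kmol.
Outlet amounts (n = n₀ + ν ξ):
  D: 336.2 − 2(86.4) = 163.4
  E: 0 + 1(86.4) = 86.4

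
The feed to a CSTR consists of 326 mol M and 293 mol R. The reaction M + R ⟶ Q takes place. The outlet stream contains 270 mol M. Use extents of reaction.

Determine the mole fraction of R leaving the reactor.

For M: n = n₀ − 1ξ → 270 = 326 − 1ξ, giving ξ = 56 mol.
Outlet amounts (n = n₀ + ν ξ):
  M: 326 − 1(56) = 270
  R: 293 − 1(56) = 237
  Q: 0 + 1(56) = 56
Total out = 563 mol; y_R = 237 / 563 = 0.421.

0.421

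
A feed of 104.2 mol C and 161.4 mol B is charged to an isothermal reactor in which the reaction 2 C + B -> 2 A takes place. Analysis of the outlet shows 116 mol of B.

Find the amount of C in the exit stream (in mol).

For B: n = n₀ − 1ξ → 116 = 161.4 − 1ξ, giving ξ = 45.4 mol.
Outlet amounts (n = n₀ + ν ξ):
  C: 104.2 − 2(45.4) = 13.4
  B: 161.4 − 1(45.4) = 116
  A: 0 + 2(45.4) = 90.8

13.4 mol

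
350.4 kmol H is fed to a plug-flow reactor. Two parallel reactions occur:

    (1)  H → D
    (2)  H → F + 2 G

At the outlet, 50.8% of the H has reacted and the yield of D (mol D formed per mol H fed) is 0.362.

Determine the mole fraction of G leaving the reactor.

Yield of D: 1ξ₁ / 350.4 = 0.362 → ξ₁ = 126.8 kmol.
Conversion of H: 1ξ₁ + 1ξ₂ = 0.508 × 350.4 = 178 → ξ₂ = 51.16 kmol.
Outlet amounts (n = n₀ + Σ ν·ξ):
  H: 350.4 − 1(126.8) − 1(51.16) = 172.4
  D: 0 + 1(126.8) = 126.8
  F: 0 + 1(51.16) = 51.16
  G: 0 + 2(51.16) = 102.3
Total out = 452.7 kmol; y_G = 102.3 / 452.7 = 0.226.

0.226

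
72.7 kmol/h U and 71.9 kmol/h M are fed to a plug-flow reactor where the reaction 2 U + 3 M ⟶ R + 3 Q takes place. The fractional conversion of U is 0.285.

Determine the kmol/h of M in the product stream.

40.8 kmol/h

U reacted = 0.285 × 72.7 = 20.72 kmol/h; ν_U = −2, so ξ = 20.72/2 = 10.36 kmol/h.
Outlet amounts (n = n₀ + ν ξ):
  U: 72.7 − 2(10.36) = 51.98
  M: 71.9 − 3(10.36) = 40.82
  R: 0 + 1(10.36) = 10.36
  Q: 0 + 3(10.36) = 31.08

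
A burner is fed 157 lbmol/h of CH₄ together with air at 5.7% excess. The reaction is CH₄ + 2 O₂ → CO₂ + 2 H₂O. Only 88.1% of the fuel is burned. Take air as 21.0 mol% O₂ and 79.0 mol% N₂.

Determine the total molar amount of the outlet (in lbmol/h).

1740 lbmol/h

Stoichiometric O₂ = 2 × 157 = 314 lbmol/h; O₂ fed = 314 × 1.057 = 331.9 lbmol/h.
N₂ fed = 331.9 × 79/21 = 1249 lbmol/h.
Fuel reacted = 0.881 × 157 → ξ = 138.3 lbmol/h.
Outlet (n = n₀ + ν ξ):
  CH₄: 157 − 1(138.3) = 18.68
  O₂: 331.9 − 2(138.3) = 55.26
  N₂: 1249 (inert)
  CO₂: 0 + 1(138.3) = 138.3
  H₂O: 0 + 2(138.3) = 276.6
Total out = 18.68 + 55.26 + 1249 + 138.3 + 276.6 = 1737 lbmol/h.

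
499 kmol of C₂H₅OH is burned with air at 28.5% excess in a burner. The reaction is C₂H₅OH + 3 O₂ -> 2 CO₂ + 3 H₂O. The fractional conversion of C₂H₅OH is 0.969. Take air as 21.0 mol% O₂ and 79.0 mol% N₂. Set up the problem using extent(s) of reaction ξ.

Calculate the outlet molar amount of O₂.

473 kmol

Stoichiometric O₂ = 3 × 499 = 1497 kmol; O₂ fed = 1497 × 1.285 = 1924 kmol.
N₂ fed = 1924 × 79/21 = 7237 kmol.
Fuel reacted = 0.969 × 499 → ξ = 483.5 kmol.
Outlet (n = n₀ + ν ξ):
  C₂H₅OH: 499 − 1(483.5) = 15.47
  O₂: 1924 − 3(483.5) = 473.1
  N₂: 7237 (inert)
  CO₂: 0 + 2(483.5) = 967.1
  H₂O: 0 + 3(483.5) = 1451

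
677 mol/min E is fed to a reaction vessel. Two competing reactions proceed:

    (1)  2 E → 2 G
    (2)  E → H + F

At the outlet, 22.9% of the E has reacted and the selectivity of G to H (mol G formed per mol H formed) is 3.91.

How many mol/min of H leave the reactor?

Conversion of E: E consumed = 0.229 × 677 = 155 mol/min = 2ξ₁ + 1ξ₂.
Selectivity: 2ξ₁ / (1ξ₂) = 3.91 → ξ₁ = 1.955 ξ₂.
Substitute: (2·1.955 + 1) ξ₂ = 155 → ξ₂ = 31.57 mol/min, ξ₁ = 61.73 mol/min.
Outlet amounts (n = n₀ + Σ ν·ξ):
  E: 677 − 2(61.73) − 1(31.57) = 522
  G: 0 + 2(61.73) = 123.5
  H: 0 + 1(31.57) = 31.57
  F: 0 + 1(31.57) = 31.57

31.6 mol/min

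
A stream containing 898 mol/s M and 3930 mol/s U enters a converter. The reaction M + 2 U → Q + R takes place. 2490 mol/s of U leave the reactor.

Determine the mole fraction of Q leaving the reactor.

For U: n = n₀ − 2ξ → 2490 = 3930 − 2ξ, giving ξ = 720 mol/s.
Outlet amounts (n = n₀ + ν ξ):
  M: 898 − 1(720) = 178
  U: 3930 − 2(720) = 2490
  Q: 0 + 1(720) = 720
  R: 0 + 1(720) = 720
Total out = 4108 mol/s; y_Q = 720 / 4108 = 0.1753.

0.175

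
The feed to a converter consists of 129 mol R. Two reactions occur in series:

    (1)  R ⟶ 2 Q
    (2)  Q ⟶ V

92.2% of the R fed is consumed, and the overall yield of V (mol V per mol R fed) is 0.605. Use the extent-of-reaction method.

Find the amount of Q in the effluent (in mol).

Conversion of R: R consumed = 1ξ₁ = 0.922 × 129 → ξ₁ = 118.9 mol.
Yield of V: 1ξ₂ / 129 = 0.605 → ξ₂ = 78.05 mol.
Outlet amounts (n = n₀ + Σ ν·ξ):
  R: 129 − 1(118.9) = 10.06
  Q: 0 + 2(118.9) − 1(78.05) = 159.8
  V: 0 + 1(78.05) = 78.05

160 mol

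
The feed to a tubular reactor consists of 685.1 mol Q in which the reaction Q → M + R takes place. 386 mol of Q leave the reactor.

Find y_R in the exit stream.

For Q: n = n₀ − 1ξ → 386 = 685.1 − 1ξ, giving ξ = 299.1 mol.
Outlet amounts (n = n₀ + ν ξ):
  Q: 685.1 − 1(299.1) = 386
  M: 0 + 1(299.1) = 299.1
  R: 0 + 1(299.1) = 299.1
Total out = 984.2 mol; y_R = 299.1 / 984.2 = 0.3039.

0.304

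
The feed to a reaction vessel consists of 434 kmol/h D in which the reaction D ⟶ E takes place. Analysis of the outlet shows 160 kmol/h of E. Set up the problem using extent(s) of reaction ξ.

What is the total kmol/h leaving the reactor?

434 kmol/h

For E: n = n₀ + 1ξ → 160 = 0 + 1ξ, giving ξ = 160 kmol/h.
Outlet amounts (n = n₀ + ν ξ):
  D: 434 − 1(160) = 274
  E: 0 + 1(160) = 160
Total out = 274 + 160 = 434 kmol/h.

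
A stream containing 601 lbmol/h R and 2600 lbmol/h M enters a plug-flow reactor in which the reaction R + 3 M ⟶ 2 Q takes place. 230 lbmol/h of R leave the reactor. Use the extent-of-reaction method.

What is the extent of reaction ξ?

ξ = 371 lbmol/h

For R: n = n₀ − 1ξ → 230 = 601 − 1ξ, giving ξ = 371 lbmol/h.
Outlet amounts (n = n₀ + ν ξ):
  R: 601 − 1(371) = 230
  M: 2600 − 3(371) = 1487
  Q: 0 + 2(371) = 742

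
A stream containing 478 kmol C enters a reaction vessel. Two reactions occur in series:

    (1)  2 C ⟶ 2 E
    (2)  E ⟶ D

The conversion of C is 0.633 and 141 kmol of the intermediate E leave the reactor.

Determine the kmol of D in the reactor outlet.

162 kmol

Conversion of C: C consumed = 2ξ₁ = 0.633 × 478 → ξ₁ = 151.3 kmol.
E balance: n_E = 0 + 2ξ₁ − 1ξ₂ = 141 → ξ₂ = (2·151.3 − 141)/1 = 161.6 kmol.
Outlet amounts (n = n₀ + Σ ν·ξ):
  C: 478 − 2(151.3) = 175.4
  E: 0 + 2(151.3) − 1(161.6) = 141
  D: 0 + 1(161.6) = 161.6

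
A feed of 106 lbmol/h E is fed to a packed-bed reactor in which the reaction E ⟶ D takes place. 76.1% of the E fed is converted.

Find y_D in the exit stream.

E reacted = 0.761 × 106 = 80.67 lbmol/h; ν_E = −1, so ξ = 80.67/1 = 80.67 lbmol/h.
Outlet amounts (n = n₀ + ν ξ):
  E: 106 − 1(80.67) = 25.33
  D: 0 + 1(80.67) = 80.67
Total out = 106 lbmol/h; y_D = 80.67 / 106 = 0.761.

0.761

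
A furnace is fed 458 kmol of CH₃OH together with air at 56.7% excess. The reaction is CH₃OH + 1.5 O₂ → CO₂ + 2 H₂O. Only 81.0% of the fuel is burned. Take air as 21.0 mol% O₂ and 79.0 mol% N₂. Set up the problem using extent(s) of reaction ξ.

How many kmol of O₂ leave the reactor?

520 kmol

Stoichiometric O₂ = 1.5 × 458 = 687 kmol; O₂ fed = 687 × 1.567 = 1077 kmol.
N₂ fed = 1077 × 79/21 = 4050 kmol.
Fuel reacted = 0.81 × 458 → ξ = 371 kmol.
Outlet (n = n₀ + ν ξ):
  CH₃OH: 458 − 1(371) = 87.02
  O₂: 1077 − 1.5(371) = 520.1
  N₂: 4050 (inert)
  CO₂: 0 + 1(371) = 371
  H₂O: 0 + 2(371) = 742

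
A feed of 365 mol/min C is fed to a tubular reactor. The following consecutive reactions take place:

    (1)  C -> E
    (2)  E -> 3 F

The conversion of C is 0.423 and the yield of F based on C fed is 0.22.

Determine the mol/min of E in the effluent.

Conversion of C: C consumed = 1ξ₁ = 0.423 × 365 → ξ₁ = 154.4 mol/min.
Yield of F: 3ξ₂ / 365 = 0.22 → ξ₂ = 26.77 mol/min.
Outlet amounts (n = n₀ + Σ ν·ξ):
  C: 365 − 1(154.4) = 210.6
  E: 0 + 1(154.4) − 1(26.77) = 127.6
  F: 0 + 3(26.77) = 80.3

128 mol/min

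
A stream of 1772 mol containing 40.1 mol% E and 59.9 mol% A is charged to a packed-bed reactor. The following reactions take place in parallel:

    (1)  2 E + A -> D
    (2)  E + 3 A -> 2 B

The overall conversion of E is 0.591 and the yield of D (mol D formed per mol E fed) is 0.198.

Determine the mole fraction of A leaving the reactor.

0.416

Yield of D: 1ξ₁ / 710.6 = 0.198 → ξ₁ = 140.7 mol.
Conversion of E: 2ξ₁ + 1ξ₂ = 0.591 × 710.6 = 419.9 → ξ₂ = 138.6 mol.
Outlet amounts (n = n₀ + Σ ν·ξ):
  E: 710.6 − 2(140.7) − 1(138.6) = 290.6
  A: 1061 − 1(140.7) − 3(138.6) = 505.1
  D: 0 + 1(140.7) = 140.7
  B: 0 + 2(138.6) = 277.1
Total out = 1213 mol; y_A = 505.1 / 1213 = 0.4162.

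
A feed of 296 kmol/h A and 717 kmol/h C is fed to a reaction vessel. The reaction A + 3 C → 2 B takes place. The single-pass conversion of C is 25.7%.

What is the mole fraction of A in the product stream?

C reacted = 0.257 × 717 = 184.3 kmol/h; ν_C = −3, so ξ = 184.3/3 = 61.42 kmol/h.
Outlet amounts (n = n₀ + ν ξ):
  A: 296 − 1(61.42) = 234.6
  C: 717 − 3(61.42) = 532.7
  B: 0 + 2(61.42) = 122.8
Total out = 890.2 kmol/h; y_A = 234.6 / 890.2 = 0.2635.

0.264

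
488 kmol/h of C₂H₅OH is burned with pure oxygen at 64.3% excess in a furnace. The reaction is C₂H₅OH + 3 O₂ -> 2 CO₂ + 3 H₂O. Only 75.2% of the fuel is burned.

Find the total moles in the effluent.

Stoichiometric O₂ = 3 × 488 = 1464 kmol/h; O₂ fed = 1464 × 1.643 = 2405 kmol/h.
Fuel reacted = 0.752 × 488 → ξ = 367 kmol/h.
Outlet (n = n₀ + ν ξ):
  C₂H₅OH: 488 − 1(367) = 121
  O₂: 2405 − 3(367) = 1304
  CO₂: 0 + 2(367) = 734
  H₂O: 0 + 3(367) = 1101
Total out = 121 + 1304 + 734 + 1101 = 3260 kmol/h.

3260 kmol/h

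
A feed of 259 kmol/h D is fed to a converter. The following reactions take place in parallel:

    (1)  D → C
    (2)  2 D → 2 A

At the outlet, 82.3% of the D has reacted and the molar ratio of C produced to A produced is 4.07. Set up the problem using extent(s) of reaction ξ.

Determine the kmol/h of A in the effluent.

42 kmol/h

Conversion of D: D consumed = 0.823 × 259 = 213.2 kmol/h = 1ξ₁ + 2ξ₂.
Selectivity: 1ξ₁ / (2ξ₂) = 4.07 → ξ₁ = 8.14 ξ₂.
Substitute: (1·8.14 + 2) ξ₂ = 213.2 → ξ₂ = 21.02 kmol/h, ξ₁ = 171.1 kmol/h.
Outlet amounts (n = n₀ + Σ ν·ξ):
  D: 259 − 1(171.1) − 2(21.02) = 45.84
  C: 0 + 1(171.1) = 171.1
  A: 0 + 2(21.02) = 42.04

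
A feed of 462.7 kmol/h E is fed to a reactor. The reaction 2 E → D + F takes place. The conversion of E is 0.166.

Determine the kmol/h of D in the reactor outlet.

38.4 kmol/h

E reacted = 0.166 × 462.7 = 76.81 kmol/h; ν_E = −2, so ξ = 76.81/2 = 38.4 kmol/h.
Outlet amounts (n = n₀ + ν ξ):
  E: 462.7 − 2(38.4) = 385.9
  D: 0 + 1(38.4) = 38.4
  F: 0 + 1(38.4) = 38.4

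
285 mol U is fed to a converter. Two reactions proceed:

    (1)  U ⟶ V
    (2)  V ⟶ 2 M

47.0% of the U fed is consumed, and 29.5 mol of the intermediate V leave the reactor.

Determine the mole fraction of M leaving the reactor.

Conversion of U: U consumed = 1ξ₁ = 0.47 × 285 → ξ₁ = 133.9 mol.
V balance: n_V = 0 + 1ξ₁ − 1ξ₂ = 29.5 → ξ₂ = (1·133.9 − 29.5)/1 = 104.4 mol.
Outlet amounts (n = n₀ + Σ ν·ξ):
  U: 285 − 1(133.9) = 151.1
  V: 0 + 1(133.9) − 1(104.4) = 29.5
  M: 0 + 2(104.4) = 208.9
Total out = 389.4 mol; y_M = 208.9 / 389.4 = 0.5364.

0.536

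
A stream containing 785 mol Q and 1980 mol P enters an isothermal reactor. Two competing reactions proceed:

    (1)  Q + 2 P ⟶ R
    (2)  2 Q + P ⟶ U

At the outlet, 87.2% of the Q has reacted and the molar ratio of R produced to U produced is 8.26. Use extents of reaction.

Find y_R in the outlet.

Conversion of Q: Q consumed = 0.872 × 785 = 684.5 mol = 1ξ₁ + 2ξ₂.
Selectivity: 1ξ₁ / (1ξ₂) = 8.26 → ξ₁ = 8.26 ξ₂.
Substitute: (1·8.26 + 2) ξ₂ = 684.5 → ξ₂ = 66.72 mol, ξ₁ = 551.1 mol.
Outlet amounts (n = n₀ + Σ ν·ξ):
  Q: 785 − 1(551.1) − 2(66.72) = 100.5
  P: 1980 − 2(551.1) − 1(66.72) = 811.1
  R: 0 + 1(551.1) = 551.1
  U: 0 + 1(66.72) = 66.72
Total out = 1529 mol; y_R = 551.1 / 1529 = 0.3603.

0.36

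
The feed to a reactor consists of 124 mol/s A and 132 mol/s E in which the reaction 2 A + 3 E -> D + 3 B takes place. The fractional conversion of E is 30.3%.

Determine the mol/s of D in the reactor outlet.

E reacted = 0.303 × 132 = 40 mol/s; ν_E = −3, so ξ = 40/3 = 13.33 mol/s.
Outlet amounts (n = n₀ + ν ξ):
  A: 124 − 2(13.33) = 97.34
  E: 132 − 3(13.33) = 92
  D: 0 + 1(13.33) = 13.33
  B: 0 + 3(13.33) = 40

13.3 mol/s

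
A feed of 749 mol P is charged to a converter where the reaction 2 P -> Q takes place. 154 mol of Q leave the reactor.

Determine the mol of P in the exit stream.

441 mol

For Q: n = n₀ + 1ξ → 154 = 0 + 1ξ, giving ξ = 154 mol.
Outlet amounts (n = n₀ + ν ξ):
  P: 749 − 2(154) = 441
  Q: 0 + 1(154) = 154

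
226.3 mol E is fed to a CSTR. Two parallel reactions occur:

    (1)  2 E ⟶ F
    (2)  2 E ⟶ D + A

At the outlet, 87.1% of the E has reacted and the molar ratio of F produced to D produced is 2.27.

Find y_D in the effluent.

Conversion of E: E consumed = 0.871 × 226.3 = 197.1 mol = 2ξ₁ + 2ξ₂.
Selectivity: 1ξ₁ / (1ξ₂) = 2.27 → ξ₁ = 2.27 ξ₂.
Substitute: (2·2.27 + 2) ξ₂ = 197.1 → ξ₂ = 30.14 mol, ξ₁ = 68.41 mol.
Outlet amounts (n = n₀ + Σ ν·ξ):
  E: 226.3 − 2(68.41) − 2(30.14) = 29.19
  F: 0 + 1(68.41) = 68.41
  D: 0 + 1(30.14) = 30.14
  A: 0 + 1(30.14) = 30.14
Total out = 157.9 mol; y_D = 30.14 / 157.9 = 0.1909.

0.191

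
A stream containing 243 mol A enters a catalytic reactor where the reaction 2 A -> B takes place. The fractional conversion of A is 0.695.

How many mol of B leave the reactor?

A reacted = 0.695 × 243 = 168.9 mol; ν_A = −2, so ξ = 168.9/2 = 84.44 mol.
Outlet amounts (n = n₀ + ν ξ):
  A: 243 − 2(84.44) = 74.12
  B: 0 + 1(84.44) = 84.44

84.4 mol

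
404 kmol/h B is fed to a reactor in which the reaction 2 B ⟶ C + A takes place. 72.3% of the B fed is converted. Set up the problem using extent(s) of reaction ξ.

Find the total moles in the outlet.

404 kmol/h

B reacted = 0.723 × 404 = 292.1 kmol/h; ν_B = −2, so ξ = 292.1/2 = 146 kmol/h.
Outlet amounts (n = n₀ + ν ξ):
  B: 404 − 2(146) = 111.9
  C: 0 + 1(146) = 146
  A: 0 + 1(146) = 146
Total out = 111.9 + 146 + 146 = 404 kmol/h.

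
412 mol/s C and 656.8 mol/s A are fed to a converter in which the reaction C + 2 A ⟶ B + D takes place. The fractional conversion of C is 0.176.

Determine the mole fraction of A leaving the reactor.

C reacted = 0.176 × 412 = 72.51 mol/s; ν_C = −1, so ξ = 72.51/1 = 72.51 mol/s.
Outlet amounts (n = n₀ + ν ξ):
  C: 412 − 1(72.51) = 339.5
  A: 656.8 − 2(72.51) = 511.8
  B: 0 + 1(72.51) = 72.51
  D: 0 + 1(72.51) = 72.51
Total out = 996.3 mol/s; y_A = 511.8 / 996.3 = 0.5137.

0.514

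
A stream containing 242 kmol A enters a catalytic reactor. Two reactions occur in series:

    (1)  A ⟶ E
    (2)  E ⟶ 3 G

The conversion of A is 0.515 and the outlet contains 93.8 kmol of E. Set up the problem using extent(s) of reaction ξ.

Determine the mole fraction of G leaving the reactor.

0.305

Conversion of A: A consumed = 1ξ₁ = 0.515 × 242 → ξ₁ = 124.6 kmol.
E balance: n_E = 0 + 1ξ₁ − 1ξ₂ = 93.8 → ξ₂ = (1·124.6 − 93.8)/1 = 30.83 kmol.
Outlet amounts (n = n₀ + Σ ν·ξ):
  A: 242 − 1(124.6) = 117.4
  E: 0 + 1(124.6) − 1(30.83) = 93.8
  G: 0 + 3(30.83) = 92.49
Total out = 303.7 kmol; y_G = 92.49 / 303.7 = 0.3046.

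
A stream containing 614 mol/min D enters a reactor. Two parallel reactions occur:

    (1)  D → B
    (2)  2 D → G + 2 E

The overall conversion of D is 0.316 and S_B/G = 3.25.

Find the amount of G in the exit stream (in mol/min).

37 mol/min

Conversion of D: D consumed = 0.316 × 614 = 194 mol/min = 1ξ₁ + 2ξ₂.
Selectivity: 1ξ₁ / (1ξ₂) = 3.25 → ξ₁ = 3.25 ξ₂.
Substitute: (1·3.25 + 2) ξ₂ = 194 → ξ₂ = 36.96 mol/min, ξ₁ = 120.1 mol/min.
Outlet amounts (n = n₀ + Σ ν·ξ):
  D: 614 − 1(120.1) − 2(36.96) = 420
  B: 0 + 1(120.1) = 120.1
  G: 0 + 1(36.96) = 36.96
  E: 0 + 2(36.96) = 73.91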